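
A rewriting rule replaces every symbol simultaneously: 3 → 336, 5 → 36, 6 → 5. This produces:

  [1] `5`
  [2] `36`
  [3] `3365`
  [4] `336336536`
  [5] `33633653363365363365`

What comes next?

Rewriting the 20 symbols of 33633653363365363365 one by one yields 336 336 5 336 336 5 36 336 336 5 336 336 5 36 336 5 336 336 5 36; concatenated:

336336533633653633633653363365363365336336536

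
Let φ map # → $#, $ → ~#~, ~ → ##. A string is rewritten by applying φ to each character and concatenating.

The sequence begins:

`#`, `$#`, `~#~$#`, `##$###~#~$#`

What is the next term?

$#$#~#~$#$#$###$###~#~$#

Expanding ##$###~#~$#: #→$#, #→$#, $→~#~, #→$#, #→$#, #→$#, ~→##, #→$#, ~→##, $→~#~, #→$#. Concatenated: $# $# ~#~ $# $# $# ## $# ## ~#~ $#.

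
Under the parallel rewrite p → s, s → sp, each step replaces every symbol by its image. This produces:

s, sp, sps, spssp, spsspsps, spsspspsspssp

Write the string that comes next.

Applying the rule to each of the 13 symbols of spsspspsspssp gives the pieces sp s sp sp s sp s sp sp s sp sp s, which concatenate to the answer.

spsspspsspsspspsspsps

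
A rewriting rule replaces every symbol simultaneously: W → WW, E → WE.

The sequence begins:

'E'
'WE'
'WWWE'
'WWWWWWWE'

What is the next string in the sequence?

WWWWWWWWWWWWWWWE

Rewriting each symbol of WWWWWWWE: W→WW, W→WW, W→WW, W→WW, W→WW, W→WW, W→WW, E→WE, which concatenates to WW WW WW WW WW WW WW WE.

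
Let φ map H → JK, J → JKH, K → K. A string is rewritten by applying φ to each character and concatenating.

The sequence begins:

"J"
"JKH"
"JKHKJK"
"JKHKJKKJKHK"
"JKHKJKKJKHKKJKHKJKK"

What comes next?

Rewriting the 19 symbols of JKHKJKKJKHKKJKHKJKK one by one yields JKH K JK K JKH K K JKH K JK K K JKH K JK K JKH K K; concatenated:

JKHKJKKJKHKKJKHKJKKKJKHKJKKJKHKK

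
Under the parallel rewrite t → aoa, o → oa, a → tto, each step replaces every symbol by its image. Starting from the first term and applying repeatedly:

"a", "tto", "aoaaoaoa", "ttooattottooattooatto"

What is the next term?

aoaaoaoaoattoaoaaoaoaaoaaoaoaoattoaoaaoaoaoattoaoaaoaoa

Replace each of the 21 characters of ttooattottooattooatto in place — aoa aoa oa oa tto aoa aoa oa aoa aoa oa oa tto aoa aoa oa oa tto aoa aoa oa — and concatenate.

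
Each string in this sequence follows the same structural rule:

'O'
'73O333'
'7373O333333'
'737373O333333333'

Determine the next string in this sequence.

73737373O333333333333

Every step adds 73 to the front and 333 to the end of the previous string.
One more step from 737373O333333333 gives the answer.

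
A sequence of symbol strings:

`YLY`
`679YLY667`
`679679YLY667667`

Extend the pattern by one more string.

Every step adds 679 to the front and 667 to the end of the previous string.
Applying this once more to 679679YLY667667:

679679679YLY667667667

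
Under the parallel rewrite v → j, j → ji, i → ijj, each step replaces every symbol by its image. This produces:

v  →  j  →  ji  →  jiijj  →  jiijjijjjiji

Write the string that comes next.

Apply φ to jiijjijjjiji symbol by symbol: j→ji, i→ijj, i→ijj, j→ji, j→ji, i→ijj, j→ji, j→ji, j→ji, i→ijj, j→ji, i→ijj; joined: ji ijj ijj ji ji ijj ji ji ji ijj ji ijj.

jiijjijjjijiijjjijijiijjjiijj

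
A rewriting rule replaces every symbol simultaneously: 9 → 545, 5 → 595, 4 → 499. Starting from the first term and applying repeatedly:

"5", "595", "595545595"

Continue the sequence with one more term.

Rewriting each symbol of 595545595: 5→595, 9→545, 5→595, 5→595, 4→499, 5→595, 5→595, 9→545, 5→595, which concatenates to 595 545 595 595 499 595 595 545 595.

595545595595499595595545595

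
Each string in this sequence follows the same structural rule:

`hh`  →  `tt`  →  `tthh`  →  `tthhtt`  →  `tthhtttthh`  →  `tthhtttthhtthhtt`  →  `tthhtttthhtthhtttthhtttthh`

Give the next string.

Each term (from the third on) is the previous term followed by the one before it: term 3 = tt·hh = tthh.
So term 8 is tthhtttthhtthhtttthhtttthh·tthhtttthhtthhtt.

tthhtttthhtthhtttthhtttthhtthhtttthhtthhtt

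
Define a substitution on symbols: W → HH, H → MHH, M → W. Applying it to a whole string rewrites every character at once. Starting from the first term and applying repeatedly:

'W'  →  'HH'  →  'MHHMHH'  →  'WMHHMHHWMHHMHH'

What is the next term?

Rewriting the 14 symbols of WMHHMHHWMHHMHH one by one yields HH W MHH MHH W MHH MHH HH W MHH MHH W MHH MHH; concatenated:

HHWMHHMHHWMHHMHHHHWMHHMHHWMHHMHH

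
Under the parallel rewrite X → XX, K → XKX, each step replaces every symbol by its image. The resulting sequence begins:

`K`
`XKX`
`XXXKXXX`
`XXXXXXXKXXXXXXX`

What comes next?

Applying the rule to each of the 15 symbols of XXXXXXXKXXXXXXX gives the pieces XX XX XX XX XX XX XX XKX XX XX XX XX XX XX XX, which concatenate to the answer.

XXXXXXXXXXXXXXXKXXXXXXXXXXXXXXX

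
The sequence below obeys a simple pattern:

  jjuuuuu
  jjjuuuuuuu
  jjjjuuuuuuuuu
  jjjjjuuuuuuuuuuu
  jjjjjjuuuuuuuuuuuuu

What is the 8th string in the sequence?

jjjjjjjjjuuuuuuuuuuuuuuuuuuu

The n-th term is n j's then 2n+1 u's, where the shown terms are n = 2, 3, 4, 5, 6.
For term 8, n = 9, so the run lengths are 9, 19.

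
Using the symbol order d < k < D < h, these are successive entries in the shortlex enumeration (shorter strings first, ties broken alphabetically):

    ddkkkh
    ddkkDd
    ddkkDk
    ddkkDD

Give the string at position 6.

Continuing the enumeration 2 steps past ddkkDD: ddkkDD → ddkkDh → (answer).

ddkkhd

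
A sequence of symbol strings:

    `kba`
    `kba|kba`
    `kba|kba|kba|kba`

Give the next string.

s(k+1) = s(k)·|·s(k) — each term doubles the last with '|' between the halves.
One more doubling of kba|kba|kba|kba gives the answer.

kba|kba|kba|kba|kba|kba|kba|kba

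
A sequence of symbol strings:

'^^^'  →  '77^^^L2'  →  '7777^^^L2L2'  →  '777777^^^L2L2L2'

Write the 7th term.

777777777777^^^L2L2L2L2L2L2

Each term wraps the previous one in 77 on the left and L2 on the right.
From 777777^^^L2L2L2, 3 further steps: 777777^^^L2L2L2 → 77777777^^^L2L2L2L2 → 7777777777^^^L2L2L2L2L2 → (answer).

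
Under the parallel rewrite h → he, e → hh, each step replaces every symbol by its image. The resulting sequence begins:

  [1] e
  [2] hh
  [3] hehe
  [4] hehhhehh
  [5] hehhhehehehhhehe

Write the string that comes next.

Replace each of the 16 characters of hehhhehehehhhehe in place — he hh he he he hh he hh he hh he he he hh he hh — and concatenate.

hehhhehehehhhehhhehhhehehehhhehh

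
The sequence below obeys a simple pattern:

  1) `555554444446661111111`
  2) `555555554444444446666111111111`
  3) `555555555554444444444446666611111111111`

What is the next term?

555555555555554444444444444446666661111111111111

Reading off run lengths: 5 runs 5, 8, 11; 4 runs 6, 9, 12; 6 runs 3, 4, 5; 1 runs 7, 9, 11 — each is linear in n, where the shown terms are n = 2, 3, 4.
Setting n = 5 gives 14, 15, 6, 13 characters in each block.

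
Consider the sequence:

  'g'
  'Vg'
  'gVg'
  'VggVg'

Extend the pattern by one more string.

gVgVggVg

From term 3 onward, concatenate the second-to-last term with the last: g·Vg = gVg, Vg·gVg = VggVg, …
The next term joins gVg and VggVg.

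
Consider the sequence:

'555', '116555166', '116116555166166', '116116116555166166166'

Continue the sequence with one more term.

s(k+1) = 116·s(k)·166, so each term gains 116 as a prefix and 166 as a suffix.
Applying this once more to 116116116555166166166:

116116116116555166166166166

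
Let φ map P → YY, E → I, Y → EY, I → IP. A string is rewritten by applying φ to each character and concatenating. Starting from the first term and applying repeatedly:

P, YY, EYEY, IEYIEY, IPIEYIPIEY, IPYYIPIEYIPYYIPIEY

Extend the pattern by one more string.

Rewriting the 18 symbols of IPYYIPIEYIPYYIPIEY one by one yields IP YY EY EY IP YY IP I EY IP YY EY EY IP YY IP I EY; concatenated:

IPYYEYEYIPYYIPIEYIPYYEYEYIPYYIPIEY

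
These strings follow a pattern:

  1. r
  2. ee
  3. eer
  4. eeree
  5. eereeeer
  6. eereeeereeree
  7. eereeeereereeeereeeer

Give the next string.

From term 3 onward, concatenate the last term with the second-to-last: ee·r = eer, eer·ee = eeree, …
Continuing: eereeeereereeeereeeer · eereeeereeree gives term 8.

eereeeereereeeereeeereereeeereeree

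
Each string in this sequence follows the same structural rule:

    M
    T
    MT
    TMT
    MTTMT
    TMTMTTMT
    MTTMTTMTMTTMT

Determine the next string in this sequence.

TMTMTTMTMTTMTTMTMTTMT

This is a Fibonacci-style word recurrence s(k) = s(k−2)·s(k−1): e.g. M·T = MT.
Continuing: TMTMTTMT · MTTMTTMTMTTMT gives term 8.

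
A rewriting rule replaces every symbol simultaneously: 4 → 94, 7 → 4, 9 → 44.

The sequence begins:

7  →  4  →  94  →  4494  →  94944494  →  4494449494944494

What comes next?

94944494949444944494449494944494

φ(4494449494944494) expands symbol-by-symbol to 94 94 44 94 94 94 44 94 44 94 44 94 94 94 44 94; joining the 16 pieces gives the next term.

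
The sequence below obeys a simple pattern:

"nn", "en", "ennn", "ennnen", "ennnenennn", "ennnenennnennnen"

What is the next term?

ennnenennnennnenennnenennn

From term 3 onward, concatenate the last term with the second-to-last: en·nn = ennn, ennn·en = ennnen, …
Continuing: ennnenennnennnen · ennnenennn gives term 7.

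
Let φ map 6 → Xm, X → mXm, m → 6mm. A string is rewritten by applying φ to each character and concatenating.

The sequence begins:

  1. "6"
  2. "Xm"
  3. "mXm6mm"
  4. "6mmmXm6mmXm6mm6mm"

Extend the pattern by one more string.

Replace each of the 17 characters of 6mmmXm6mmXm6mm6mm in place — Xm 6mm 6mm 6mm mXm 6mm Xm 6mm 6mm mXm 6mm Xm 6mm 6mm Xm 6mm 6mm — and concatenate.

Xm6mm6mm6mmmXm6mmXm6mm6mmmXm6mmXm6mm6mmXm6mm6mm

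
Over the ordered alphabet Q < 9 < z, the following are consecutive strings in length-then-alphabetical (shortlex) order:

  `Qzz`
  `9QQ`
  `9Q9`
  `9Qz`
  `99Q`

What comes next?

999

Find the rightmost character of 99Q below z, bump it to the next letter, and reset everything to its right to Q.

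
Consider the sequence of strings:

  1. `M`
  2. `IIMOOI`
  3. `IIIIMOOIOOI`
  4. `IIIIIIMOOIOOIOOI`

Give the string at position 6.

Every step adds II to the front and OOI to the end of the previous string.
From IIIIIIMOOIOOIOOI, 2 further steps: IIIIIIMOOIOOIOOI → IIIIIIIIMOOIOOIOOIOOI → (answer).

IIIIIIIIIIMOOIOOIOOIOOIOOI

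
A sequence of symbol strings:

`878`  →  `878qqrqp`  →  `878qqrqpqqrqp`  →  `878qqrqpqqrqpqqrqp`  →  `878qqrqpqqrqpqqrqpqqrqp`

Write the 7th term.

The strings grow by a fixed suffix qqrqp each time.
From 878qqrqpqqrqpqqrqpqqrqp, 2 further steps: 878qqrqpqqrqpqqrqpqqrqp → 878qqrqpqqrqpqqrqpqqrqpqqrqp → (answer).

878qqrqpqqrqpqqrqpqqrqpqqrqpqqrqp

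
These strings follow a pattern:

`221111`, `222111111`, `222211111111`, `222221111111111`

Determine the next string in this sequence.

222222111111111111

Each string has the form 2^{n} 1^{2n}, where the shown terms are n = 2, 3, 4, 5.
At n = 6 the blocks have lengths 6, 12.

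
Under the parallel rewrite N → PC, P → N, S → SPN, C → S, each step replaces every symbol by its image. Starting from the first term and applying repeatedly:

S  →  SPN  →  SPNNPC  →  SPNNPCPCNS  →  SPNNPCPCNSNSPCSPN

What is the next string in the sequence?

Replace each of the 17 characters of SPNNPCPCNSNSPCSPN in place — SPN N PC PC N S N S PC SPN PC SPN N S SPN N PC — and concatenate.

SPNNPCPCNSNSPCSPNPCSPNNSSPNNPC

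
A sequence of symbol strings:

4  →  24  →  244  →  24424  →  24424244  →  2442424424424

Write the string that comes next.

This is a Fibonacci-style word recurrence s(k) = s(k−1)·s(k−2): e.g. 24·4 = 244.
So term 7 is 2442424424424·24424244.

244242442442424424244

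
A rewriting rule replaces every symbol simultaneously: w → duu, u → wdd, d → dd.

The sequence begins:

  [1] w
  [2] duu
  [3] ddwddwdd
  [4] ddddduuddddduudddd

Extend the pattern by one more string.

Rewriting the 18 symbols of ddddduuddddduudddd one by one yields dd dd dd dd dd wdd wdd dd dd dd dd dd wdd wdd dd dd dd dd; concatenated:

ddddddddddwddwddddddddddddwddwdddddddddd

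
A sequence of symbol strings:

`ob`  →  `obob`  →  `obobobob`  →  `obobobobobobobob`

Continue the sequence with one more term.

Each string is two copies of the previous one concatenated.
Doubling obobobobobobobob:

obobobobobobobobobobobobobobobob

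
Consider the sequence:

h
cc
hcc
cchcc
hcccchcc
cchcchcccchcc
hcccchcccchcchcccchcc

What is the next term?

cchcchcccchcchcccchcccchcchcccchcc

From term 3 onward, concatenate the second-to-last term with the last: h·cc = hcc, cc·hcc = cchcc, …
So term 8 is cchcchcccchcc·hcccchcccchcchcccchcc.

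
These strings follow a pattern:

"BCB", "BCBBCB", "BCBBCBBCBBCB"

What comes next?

s(k+1) = s(k)·s(k) — each term doubles the last.
So the next term is two copies of BCBBCBBCBBCB.

BCBBCBBCBBCBBCBBCBBCBBCB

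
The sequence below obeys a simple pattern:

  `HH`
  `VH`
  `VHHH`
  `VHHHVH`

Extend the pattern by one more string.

VHHHVHVHHH

From term 3 onward, concatenate the last term with the second-to-last: VH·HH = VHHH, VHHH·VH = VHHHVH, …
So term 5 is VHHHVH·VHHH.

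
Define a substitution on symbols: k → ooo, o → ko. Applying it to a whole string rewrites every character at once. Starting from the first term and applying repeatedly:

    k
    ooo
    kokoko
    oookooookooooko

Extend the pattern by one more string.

kokokooookokokokooookokokokooooko

φ(oookooookooooko) expands symbol-by-symbol to ko ko ko ooo ko ko ko ko ooo ko ko ko ko ooo ko; joining the 15 pieces gives the next term.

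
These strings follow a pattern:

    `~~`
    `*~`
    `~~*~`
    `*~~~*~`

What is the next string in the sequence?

~~*~*~~~*~

This is a Fibonacci-style word recurrence s(k) = s(k−2)·s(k−1): e.g. ~~·*~ = ~~*~.
The next term joins ~~*~ and *~~~*~.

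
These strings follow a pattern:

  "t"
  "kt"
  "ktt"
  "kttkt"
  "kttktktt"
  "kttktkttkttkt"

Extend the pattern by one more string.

This is a Fibonacci-style word recurrence s(k) = s(k−1)·s(k−2): e.g. kt·t = ktt.
The next term joins kttktkttkttkt and kttktktt.

kttktkttkttktkttktktt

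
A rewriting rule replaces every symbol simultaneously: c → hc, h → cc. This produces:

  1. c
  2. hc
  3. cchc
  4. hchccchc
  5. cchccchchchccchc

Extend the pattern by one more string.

hchccchchchccchccchccchchchccchc

Applying the rule to each of the 16 symbols of cchccchchchccchc gives the pieces hc hc cc hc hc hc cc hc cc hc cc hc hc hc cc hc, which concatenate to the answer.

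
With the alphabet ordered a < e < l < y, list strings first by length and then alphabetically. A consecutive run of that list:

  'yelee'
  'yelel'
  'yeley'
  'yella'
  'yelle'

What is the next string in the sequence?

yelll

Find the rightmost character of yelle below y, bump it to the next letter, and reset everything to its right to a.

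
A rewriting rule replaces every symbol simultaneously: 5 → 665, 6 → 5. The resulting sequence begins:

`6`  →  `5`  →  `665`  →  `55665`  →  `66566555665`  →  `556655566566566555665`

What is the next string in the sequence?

6656655566566566555665556655566566566555665

φ(556655566566566555665) expands symbol-by-symbol to 665 665 5 5 665 665 665 5 5 665 5 5 665 5 5 665 665 665 5 5 665; joining the 21 pieces gives the next term.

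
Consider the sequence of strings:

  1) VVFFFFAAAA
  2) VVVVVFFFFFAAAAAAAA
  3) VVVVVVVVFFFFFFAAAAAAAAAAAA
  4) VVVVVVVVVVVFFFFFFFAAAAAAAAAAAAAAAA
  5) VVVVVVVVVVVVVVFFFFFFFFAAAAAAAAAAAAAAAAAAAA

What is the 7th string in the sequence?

Term n consists of 3n-1 V's, followed by n+3 F's, followed by 4n A's (n = 1, 2, …).
Setting n = 7 gives 20, 10, 28 characters in each block.

VVVVVVVVVVVVVVVVVVVVFFFFFFFFFFAAAAAAAAAAAAAAAAAAAAAAAAAAAA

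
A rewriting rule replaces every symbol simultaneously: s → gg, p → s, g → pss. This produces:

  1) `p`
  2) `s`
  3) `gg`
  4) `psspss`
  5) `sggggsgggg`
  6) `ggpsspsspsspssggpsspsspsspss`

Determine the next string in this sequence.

Replace each of the 28 characters of ggpsspsspsspssggpsspsspsspss in place — pss pss s gg gg s gg gg s gg gg s gg gg pss pss s gg gg s gg gg s gg gg s gg gg — and concatenate.

psspsssggggsggggsggggsggggpsspsssggggsggggsggggsgggg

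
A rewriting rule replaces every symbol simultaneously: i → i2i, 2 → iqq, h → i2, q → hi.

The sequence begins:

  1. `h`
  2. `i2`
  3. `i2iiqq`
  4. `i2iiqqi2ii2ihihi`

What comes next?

Replace each of the 16 characters of i2iiqqi2ii2ihihi in place — i2i iqq i2i i2i hi hi i2i iqq i2i i2i iqq i2i i2 i2i i2 i2i — and concatenate.

i2iiqqi2ii2ihihii2iiqqi2ii2iiqqi2ii2i2ii2i2i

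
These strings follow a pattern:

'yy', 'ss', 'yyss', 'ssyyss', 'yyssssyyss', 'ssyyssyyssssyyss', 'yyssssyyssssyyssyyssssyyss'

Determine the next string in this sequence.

ssyyssyyssssyyssyyssssyyssssyyssyyssssyyss

This is a Fibonacci-style word recurrence s(k) = s(k−2)·s(k−1): e.g. yy·ss = yyss.
So term 8 is ssyyssyyssssyyss·yyssssyyssssyyssyyssssyyss.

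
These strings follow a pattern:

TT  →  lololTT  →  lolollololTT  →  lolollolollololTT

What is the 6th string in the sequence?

lolollolollolollolollololTT

The strings grow by a fixed prefix lolol each time.
From lolollolollololTT, 2 further steps: lolollolollololTT → lolollolollolollololTT → (answer).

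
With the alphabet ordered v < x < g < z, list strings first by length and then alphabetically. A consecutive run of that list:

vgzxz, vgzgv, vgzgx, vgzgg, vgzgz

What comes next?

Find the rightmost character of vgzgz below z, bump it to the next letter, and reset everything to its right to v.

vgzzv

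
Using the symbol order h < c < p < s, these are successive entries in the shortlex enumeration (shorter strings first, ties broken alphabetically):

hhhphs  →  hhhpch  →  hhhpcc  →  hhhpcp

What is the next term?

hhhpcs

The successor of hhhpcp increments the rightmost position that isn't already s and resets every position after it to h.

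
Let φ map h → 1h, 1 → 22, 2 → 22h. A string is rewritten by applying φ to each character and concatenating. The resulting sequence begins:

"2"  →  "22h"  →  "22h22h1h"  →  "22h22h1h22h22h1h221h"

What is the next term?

22h22h1h22h22h1h221h22h22h1h22h22h1h221h22h22h221h

Replace each of the 20 characters of 22h22h1h22h22h1h221h in place — 22h 22h 1h 22h 22h 1h 22 1h 22h 22h 1h 22h 22h 1h 22 1h 22h 22h 22 1h — and concatenate.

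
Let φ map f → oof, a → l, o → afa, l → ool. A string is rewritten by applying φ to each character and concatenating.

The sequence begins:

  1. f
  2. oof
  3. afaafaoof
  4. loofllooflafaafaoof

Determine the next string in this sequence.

φ(loofllooflafaafaoof) expands symbol-by-symbol to ool afa afa oof ool ool afa afa oof ool l oof l l oof l afa afa oof; joining the 19 pieces gives the next term.

oolafaafaoofooloolafaafaoofoolloofllooflafaafaoof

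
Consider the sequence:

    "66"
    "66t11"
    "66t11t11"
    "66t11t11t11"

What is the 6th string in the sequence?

66t11t11t11t11t11

The strings grow by a fixed suffix t11 each time.
From 66t11t11t11, 2 further steps: 66t11t11t11 → 66t11t11t11t11 → (answer).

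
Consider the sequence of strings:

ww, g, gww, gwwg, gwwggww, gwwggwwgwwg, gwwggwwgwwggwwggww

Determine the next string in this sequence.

From term 3 onward, concatenate the last term with the second-to-last: g·ww = gww, gww·g = gwwg, …
So term 8 is gwwggwwgwwggwwggww·gwwggwwgwwg.

gwwggwwgwwggwwggwwgwwggwwgwwg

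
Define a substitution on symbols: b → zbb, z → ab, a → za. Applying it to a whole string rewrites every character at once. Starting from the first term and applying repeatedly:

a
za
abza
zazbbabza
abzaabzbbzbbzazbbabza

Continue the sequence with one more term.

Rewriting the 21 symbols of abzaabzbbzbbzazbbabza one by one yields za zbb ab za za zbb ab zbb zbb ab zbb zbb ab za ab zbb zbb za zbb ab za; concatenated:

zazbbabzazazbbabzbbzbbabzbbzbbabzaabzbbzbbzazbbabza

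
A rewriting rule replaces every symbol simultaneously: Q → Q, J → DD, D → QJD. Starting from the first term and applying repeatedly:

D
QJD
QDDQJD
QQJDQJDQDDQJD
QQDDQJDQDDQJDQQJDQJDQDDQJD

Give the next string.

Applying the rule to each of the 26 symbols of QQDDQJDQDDQJDQQJDQJDQDDQJD gives the pieces Q Q QJD QJD Q DD QJD Q QJD QJD Q DD QJD Q Q DD QJD Q DD QJD Q QJD QJD Q DD QJD, which concatenate to the answer.

QQQJDQJDQDDQJDQQJDQJDQDDQJDQQDDQJDQDDQJDQQJDQJDQDDQJD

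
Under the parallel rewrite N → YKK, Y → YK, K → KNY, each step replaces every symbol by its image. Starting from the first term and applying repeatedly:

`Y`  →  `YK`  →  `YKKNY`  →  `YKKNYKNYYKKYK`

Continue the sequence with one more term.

φ(YKKNYKNYYKKYK) expands symbol-by-symbol to YK KNY KNY YKK YK KNY YKK YK YK KNY KNY YK KNY; joining the 13 pieces gives the next term.

YKKNYKNYYKKYKKNYYKKYKYKKNYKNYYKKNY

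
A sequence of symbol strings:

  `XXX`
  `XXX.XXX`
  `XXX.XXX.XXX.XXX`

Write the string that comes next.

Every step duplicates the string with '.' between the halves.
One more doubling of XXX.XXX.XXX.XXX gives the answer.

XXX.XXX.XXX.XXX.XXX.XXX.XXX.XXX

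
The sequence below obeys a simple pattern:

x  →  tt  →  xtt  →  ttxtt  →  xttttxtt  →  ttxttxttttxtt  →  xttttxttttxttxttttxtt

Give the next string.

From term 3 onward, concatenate the second-to-last term with the last: x·tt = xtt, tt·xtt = ttxtt, …
So term 8 is ttxttxttttxtt·xttttxttttxttxttttxtt.

ttxttxttttxttxttttxttttxttxttttxtt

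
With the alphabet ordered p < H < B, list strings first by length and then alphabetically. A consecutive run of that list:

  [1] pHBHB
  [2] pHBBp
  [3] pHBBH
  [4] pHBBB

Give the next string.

pBppp

Find the rightmost character of pHBBB below B, bump it to the next letter, and reset everything to its right to p.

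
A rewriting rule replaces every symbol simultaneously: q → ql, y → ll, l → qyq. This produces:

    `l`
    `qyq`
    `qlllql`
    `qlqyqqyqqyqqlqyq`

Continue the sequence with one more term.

Replace each of the 16 characters of qlqyqqyqqyqqlqyq in place — ql qyq ql ll ql ql ll ql ql ll ql ql qyq ql ll ql — and concatenate.

qlqyqqlllqlqlllqlqlllqlqlqyqqlllql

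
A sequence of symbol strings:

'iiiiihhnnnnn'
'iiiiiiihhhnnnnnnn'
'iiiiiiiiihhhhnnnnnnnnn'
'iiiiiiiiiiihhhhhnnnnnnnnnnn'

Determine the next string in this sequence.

iiiiiiiiiiiiihhhhhhnnnnnnnnnnnnn

Term n consists of 2n+1 i's, followed by n h's, followed by 2n+1 n's, where the shown terms are n = 2, 3, 4, 5.
At n = 6 the blocks have lengths 13, 6, 13.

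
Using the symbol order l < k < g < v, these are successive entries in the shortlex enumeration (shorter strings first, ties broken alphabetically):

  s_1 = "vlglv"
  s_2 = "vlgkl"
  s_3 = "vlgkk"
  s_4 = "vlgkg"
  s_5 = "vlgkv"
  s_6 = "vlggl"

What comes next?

vlggk

The successor of vlggl increments the rightmost position that isn't already v and resets every position after it to l.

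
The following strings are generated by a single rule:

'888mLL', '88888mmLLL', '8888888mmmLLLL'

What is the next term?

The n-th term is 2n+1 8's then n m's then n+1 L's (n = 1, 2, …).
For the next term, n = 4, so the run lengths are 9, 4, 5.

888888888mmmmLLLLL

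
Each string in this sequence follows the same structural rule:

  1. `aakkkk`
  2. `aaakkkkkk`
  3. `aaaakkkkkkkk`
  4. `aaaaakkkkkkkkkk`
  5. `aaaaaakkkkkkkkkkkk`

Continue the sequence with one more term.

Term n consists of n a's, followed by 2n k's, where the shown terms are n = 2, 3, 4, 5, 6.
At n = 7 the blocks have lengths 7, 14.

aaaaaaakkkkkkkkkkkkkk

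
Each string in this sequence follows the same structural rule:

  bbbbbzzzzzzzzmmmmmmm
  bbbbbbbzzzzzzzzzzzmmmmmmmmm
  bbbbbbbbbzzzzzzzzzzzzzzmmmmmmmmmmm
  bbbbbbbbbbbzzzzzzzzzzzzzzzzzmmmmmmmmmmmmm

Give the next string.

bbbbbbbbbbbbbzzzzzzzzzzzzzzzzzzzzmmmmmmmmmmmmmmm

The n-th term is 2n-1 b's then 3n-1 z's then 2n+1 m's, where the shown terms are n = 3, 4, 5, 6.
For the next term, n = 7, so the run lengths are 13, 20, 15.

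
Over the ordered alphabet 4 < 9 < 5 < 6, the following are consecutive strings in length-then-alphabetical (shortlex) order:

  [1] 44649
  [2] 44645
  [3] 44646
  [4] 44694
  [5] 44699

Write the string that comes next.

Treat 44699 as a base-4 numeral over the given alphabet and add one, carrying through any trailing 6's.

44695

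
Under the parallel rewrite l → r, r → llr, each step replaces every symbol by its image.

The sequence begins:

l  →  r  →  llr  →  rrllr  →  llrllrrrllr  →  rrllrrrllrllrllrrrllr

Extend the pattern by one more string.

Rewriting the 21 symbols of rrllrrrllrllrllrrrllr one by one yields llr llr r r llr llr llr r r llr r r llr r r llr llr llr r r llr; concatenated:

llrllrrrllrllrllrrrllrrrllrrrllrllrllrrrllr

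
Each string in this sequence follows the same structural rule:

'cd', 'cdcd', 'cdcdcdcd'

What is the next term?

cdcdcdcdcdcdcdcd

Each string is two copies of the previous one concatenated.
One more doubling of cdcdcdcd gives the answer.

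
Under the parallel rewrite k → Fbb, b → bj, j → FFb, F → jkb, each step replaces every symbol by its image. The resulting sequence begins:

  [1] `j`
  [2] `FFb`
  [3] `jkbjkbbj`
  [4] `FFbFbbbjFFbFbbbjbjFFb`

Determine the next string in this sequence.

jkbjkbbjjkbbjbjbjFFbjkbjkbbjjkbbjbjbjFFbbjFFbjkbjkbbj

Replace each of the 21 characters of FFbFbbbjFFbFbbbjbjFFb in place — jkb jkb bj jkb bj bj bj FFb jkb jkb bj jkb bj bj bj FFb bj FFb jkb jkb bj — and concatenate.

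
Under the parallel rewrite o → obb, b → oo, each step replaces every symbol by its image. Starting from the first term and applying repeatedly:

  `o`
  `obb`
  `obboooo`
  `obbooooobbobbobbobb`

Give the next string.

φ(obbooooobbobbobbobb) expands symbol-by-symbol to obb oo oo obb obb obb obb obb oo oo obb oo oo obb oo oo obb oo oo; joining the 19 pieces gives the next term.

obbooooobbobbobbobbobbooooobbooooobbooooobboooo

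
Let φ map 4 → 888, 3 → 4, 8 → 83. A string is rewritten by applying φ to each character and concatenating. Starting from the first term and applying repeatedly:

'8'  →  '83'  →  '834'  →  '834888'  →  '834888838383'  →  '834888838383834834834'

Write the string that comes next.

φ(834888838383834834834) expands symbol-by-symbol to 83 4 888 83 83 83 83 4 83 4 83 4 83 4 888 83 4 888 83 4 888; joining the 21 pieces gives the next term.

834888838383834834834834888834888834888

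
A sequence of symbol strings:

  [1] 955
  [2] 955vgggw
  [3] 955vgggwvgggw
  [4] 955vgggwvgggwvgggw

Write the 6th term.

955vgggwvgggwvgggwvgggwvgggw

The strings grow by a fixed suffix vgggw each time.
From 955vgggwvgggwvgggw, 2 further steps: 955vgggwvgggwvgggw → 955vgggwvgggwvgggwvgggw → (answer).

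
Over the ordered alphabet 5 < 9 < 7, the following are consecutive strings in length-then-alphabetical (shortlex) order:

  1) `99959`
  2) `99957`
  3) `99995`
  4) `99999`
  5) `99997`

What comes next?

The successor of 99997 increments the rightmost position that isn't already 7 and resets every position after it to 5.

99975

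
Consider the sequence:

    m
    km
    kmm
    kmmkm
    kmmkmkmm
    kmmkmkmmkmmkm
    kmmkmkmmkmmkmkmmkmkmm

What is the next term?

This is a Fibonacci-style word recurrence s(k) = s(k−1)·s(k−2): e.g. km·m = kmm.
The next term joins kmmkmkmmkmmkmkmmkmkmm and kmmkmkmmkmmkm.

kmmkmkmmkmmkmkmmkmkmmkmmkmkmmkmmkm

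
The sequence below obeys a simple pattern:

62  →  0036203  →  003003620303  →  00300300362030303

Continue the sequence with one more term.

s(k+1) = 003·s(k)·03, so each term gains 003 as a prefix and 03 as a suffix.
Applying this once more to 00300300362030303:

0030030030036203030303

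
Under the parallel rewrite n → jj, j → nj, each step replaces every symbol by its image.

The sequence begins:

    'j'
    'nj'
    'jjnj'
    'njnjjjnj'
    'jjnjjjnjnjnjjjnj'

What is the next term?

njnjjjnjnjnjjjnjjjnjjjnjnjnjjjnj

Replace each of the 16 characters of jjnjjjnjnjnjjjnj in place — nj nj jj nj nj nj jj nj jj nj jj nj nj nj jj nj — and concatenate.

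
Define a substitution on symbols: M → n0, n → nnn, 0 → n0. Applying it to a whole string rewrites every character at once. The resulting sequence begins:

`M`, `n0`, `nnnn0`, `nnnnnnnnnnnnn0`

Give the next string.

nnnnnnnnnnnnnnnnnnnnnnnnnnnnnnnnnnnnnnnn0

Replace each of the 14 characters of nnnnnnnnnnnnn0 in place — nnn nnn nnn nnn nnn nnn nnn nnn nnn nnn nnn nnn nnn n0 — and concatenate.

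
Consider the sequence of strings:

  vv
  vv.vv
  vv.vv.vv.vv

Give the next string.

Each string is two copies of the previous one joined by '.'.
One more doubling of vv.vv.vv.vv gives the answer.

vv.vv.vv.vv.vv.vv.vv.vv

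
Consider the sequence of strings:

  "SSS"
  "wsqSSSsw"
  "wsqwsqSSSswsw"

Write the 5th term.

s(k+1) = wsq·s(k)·sw, so each term gains wsq as a prefix and sw as a suffix.
From wsqwsqSSSswsw, 2 further steps: wsqwsqSSSswsw → wsqwsqwsqSSSswswsw → (answer).

wsqwsqwsqwsqSSSswswswsw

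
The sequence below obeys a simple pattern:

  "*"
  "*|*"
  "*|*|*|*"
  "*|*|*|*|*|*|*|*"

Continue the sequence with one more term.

s(k+1) = s(k)·|·s(k) — each term doubles the last with '|' between the halves.
One more doubling of *|*|*|*|*|*|*|* gives the answer.

*|*|*|*|*|*|*|*|*|*|*|*|*|*|*|*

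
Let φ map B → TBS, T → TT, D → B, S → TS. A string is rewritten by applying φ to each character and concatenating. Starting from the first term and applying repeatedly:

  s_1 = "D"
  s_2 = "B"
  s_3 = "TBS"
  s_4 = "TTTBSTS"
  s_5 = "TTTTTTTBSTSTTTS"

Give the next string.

Rewriting the 15 symbols of TTTTTTTBSTSTTTS one by one yields TT TT TT TT TT TT TT TBS TS TT TS TT TT TT TS; concatenated:

TTTTTTTTTTTTTTTBSTSTTTSTTTTTTTS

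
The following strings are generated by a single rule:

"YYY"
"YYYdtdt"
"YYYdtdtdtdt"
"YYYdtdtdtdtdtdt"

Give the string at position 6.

The strings grow by a fixed suffix dtdt each time.
From YYYdtdtdtdtdtdt, 2 further steps: YYYdtdtdtdtdtdt → YYYdtdtdtdtdtdtdtdt → (answer).

YYYdtdtdtdtdtdtdtdtdtdt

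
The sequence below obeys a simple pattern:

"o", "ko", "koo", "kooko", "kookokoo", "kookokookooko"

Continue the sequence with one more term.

This is a Fibonacci-style word recurrence s(k) = s(k−1)·s(k−2): e.g. ko·o = koo.
So term 7 is kookokookooko·kookokoo.

kookokookookokookokoo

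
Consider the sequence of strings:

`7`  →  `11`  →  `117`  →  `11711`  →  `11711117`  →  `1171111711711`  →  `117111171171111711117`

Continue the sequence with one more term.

From term 3 onward, concatenate the last term with the second-to-last: 11·7 = 117, 117·11 = 11711, …
So term 8 is 117111171171111711117·1171111711711.

1171111711711117111171171111711711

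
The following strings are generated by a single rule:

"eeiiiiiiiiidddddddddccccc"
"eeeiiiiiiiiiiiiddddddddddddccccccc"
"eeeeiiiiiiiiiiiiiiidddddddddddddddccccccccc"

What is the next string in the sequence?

eeeeeiiiiiiiiiiiiiiiiiiddddddddddddddddddccccccccccc

Term n consists of n-1 e's, followed by 3n i's, followed by 3n d's, followed by 2n-1 c's, where the shown terms are n = 3, 4, 5.
For the next term, n = 6, so the run lengths are 5, 18, 18, 11.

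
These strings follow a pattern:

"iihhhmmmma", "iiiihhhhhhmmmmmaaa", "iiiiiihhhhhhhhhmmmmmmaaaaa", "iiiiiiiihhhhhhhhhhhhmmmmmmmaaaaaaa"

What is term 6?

iiiiiiiiiiiihhhhhhhhhhhhhhhhhhmmmmmmmmmaaaaaaaaaaa

Reading off run lengths: i runs 2, 4, 6, 8; h runs 3, 6, 9, 12; m runs 4, 5, 6, 7; a runs 1, 3, 5, 7 — each is linear in n (n = 1, 2, …).
For term 6, n = 6, so the run lengths are 12, 18, 9, 11.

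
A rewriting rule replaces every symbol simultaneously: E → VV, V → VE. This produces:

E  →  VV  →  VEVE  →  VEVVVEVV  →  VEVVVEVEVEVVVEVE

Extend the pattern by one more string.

VEVVVEVEVEVVVEVVVEVVVEVEVEVVVEVV

Replace each of the 16 characters of VEVVVEVEVEVVVEVE in place — VE VV VE VE VE VV VE VV VE VV VE VE VE VV VE VV — and concatenate.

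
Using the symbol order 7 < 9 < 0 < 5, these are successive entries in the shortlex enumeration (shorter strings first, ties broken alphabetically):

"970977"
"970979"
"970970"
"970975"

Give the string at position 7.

Continuing the enumeration 3 steps past 970975: 970975 → 970997 → 970999 → (answer).

970990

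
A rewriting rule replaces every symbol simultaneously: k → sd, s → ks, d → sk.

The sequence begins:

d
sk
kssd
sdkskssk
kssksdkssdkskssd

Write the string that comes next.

Rewriting the 16 symbols of kssksdkssdkskssd one by one yields sd ks ks sd ks sk sd ks ks sk sd ks sd ks ks sk; concatenated:

sdkskssdkssksdkskssksdkssdkskssk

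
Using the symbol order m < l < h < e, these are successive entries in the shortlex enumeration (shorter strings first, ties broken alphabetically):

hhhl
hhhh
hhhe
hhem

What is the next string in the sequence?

hhel

Find the rightmost character of hhem below e, bump it to the next letter, and reset everything to its right to m.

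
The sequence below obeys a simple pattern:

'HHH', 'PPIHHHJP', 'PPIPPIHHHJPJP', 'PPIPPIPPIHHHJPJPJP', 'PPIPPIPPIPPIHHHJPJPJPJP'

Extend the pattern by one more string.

Every step adds PPI to the front and JP to the end of the previous string.
One more step from PPIPPIPPIPPIHHHJPJPJPJP gives the answer.

PPIPPIPPIPPIPPIHHHJPJPJPJPJP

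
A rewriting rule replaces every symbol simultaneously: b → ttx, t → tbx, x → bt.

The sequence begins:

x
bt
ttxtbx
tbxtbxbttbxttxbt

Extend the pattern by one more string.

Replace each of the 16 characters of tbxtbxbttbxttxbt in place — tbx ttx bt tbx ttx bt ttx tbx tbx ttx bt tbx tbx bt ttx tbx — and concatenate.

tbxttxbttbxttxbtttxtbxtbxttxbttbxtbxbtttxtbx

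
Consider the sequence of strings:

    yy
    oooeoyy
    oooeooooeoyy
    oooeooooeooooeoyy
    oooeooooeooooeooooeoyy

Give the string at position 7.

oooeooooeooooeooooeooooeooooeoyy

Each term is the previous one with oooeo prepended.
From oooeooooeooooeooooeoyy, 2 further steps: oooeooooeooooeooooeoyy → oooeooooeooooeooooeooooeoyy → (answer).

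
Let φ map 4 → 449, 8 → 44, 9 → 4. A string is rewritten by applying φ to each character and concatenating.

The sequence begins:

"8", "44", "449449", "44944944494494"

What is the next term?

4494494449449444944944944494494449

φ(44944944494494) expands symbol-by-symbol to 449 449 4 449 449 4 449 449 449 4 449 449 4 449; joining the 14 pieces gives the next term.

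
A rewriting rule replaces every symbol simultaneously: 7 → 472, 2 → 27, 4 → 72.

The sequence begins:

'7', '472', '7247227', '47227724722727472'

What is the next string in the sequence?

φ(47227724722727472) expands symbol-by-symbol to 72 472 27 27 472 472 27 72 472 27 27 472 27 472 72 472 27; joining the 17 pieces gives the next term.

72472272747247227724722727472274727247227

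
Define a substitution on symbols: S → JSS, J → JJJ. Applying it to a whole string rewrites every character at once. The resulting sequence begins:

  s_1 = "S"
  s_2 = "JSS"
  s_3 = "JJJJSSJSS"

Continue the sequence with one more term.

Apply φ to JJJJSSJSS symbol by symbol: J→JJJ, J→JJJ, J→JJJ, J→JJJ, S→JSS, S→JSS, J→JJJ, S→JSS, S→JSS; joined: JJJ JJJ JJJ JJJ JSS JSS JJJ JSS JSS.

JJJJJJJJJJJJJSSJSSJJJJSSJSS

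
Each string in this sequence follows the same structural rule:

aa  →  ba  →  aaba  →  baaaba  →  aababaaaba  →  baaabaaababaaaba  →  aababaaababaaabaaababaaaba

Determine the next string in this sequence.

baaabaaababaaabaaababaaababaaabaaababaaaba

This is a Fibonacci-style word recurrence s(k) = s(k−2)·s(k−1): e.g. aa·ba = aaba.
So term 8 is baaabaaababaaaba·aababaaababaaabaaababaaaba.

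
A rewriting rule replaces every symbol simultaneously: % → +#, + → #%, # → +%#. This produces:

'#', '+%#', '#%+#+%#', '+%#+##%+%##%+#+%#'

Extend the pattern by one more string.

#%+#+%##%+%#+%#+##%+#+%#+%#+##%+%##%+#+%#

Applying the rule to each of the 17 symbols of +%#+##%+%##%+#+%# gives the pieces #% +# +%# #% +%# +%# +# #% +# +%# +%# +# #% +%# #% +# +%#, which concatenate to the answer.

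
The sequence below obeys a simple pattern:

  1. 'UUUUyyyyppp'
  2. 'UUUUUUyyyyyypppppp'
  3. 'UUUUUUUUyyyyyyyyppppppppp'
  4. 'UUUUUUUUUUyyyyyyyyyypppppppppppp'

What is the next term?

The n-th term is 2n+2 U's then 2n+2 y's then 3n p's (n = 1, 2, …).
For the next term, n = 5, so the run lengths are 12, 12, 15.

UUUUUUUUUUUUyyyyyyyyyyyyppppppppppppppp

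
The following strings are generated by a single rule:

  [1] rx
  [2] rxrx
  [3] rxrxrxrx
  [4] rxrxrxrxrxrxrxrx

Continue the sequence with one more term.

s(k+1) = s(k)·s(k) — each term doubles the last.
Doubling rxrxrxrxrxrxrxrx:

rxrxrxrxrxrxrxrxrxrxrxrxrxrxrxrx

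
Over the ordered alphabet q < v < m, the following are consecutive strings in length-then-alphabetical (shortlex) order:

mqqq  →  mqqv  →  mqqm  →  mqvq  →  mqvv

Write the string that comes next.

Find the rightmost character of mqvv below m, bump it to the next letter, and reset everything to its right to q.

mqvm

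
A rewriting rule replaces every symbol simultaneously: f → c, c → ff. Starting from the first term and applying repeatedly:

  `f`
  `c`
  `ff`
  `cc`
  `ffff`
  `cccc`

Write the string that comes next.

Rewriting each symbol of cccc: c→ff, c→ff, c→ff, c→ff, which concatenates to ff ff ff ff.

ffffffff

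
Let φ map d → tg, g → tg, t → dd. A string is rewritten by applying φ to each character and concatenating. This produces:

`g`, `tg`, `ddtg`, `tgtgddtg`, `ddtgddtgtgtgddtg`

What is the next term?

tgtgddtgtgtgddtgddtgddtgtgtgddtg

Applying the rule to each of the 16 symbols of ddtgddtgtgtgddtg gives the pieces tg tg dd tg tg tg dd tg dd tg dd tg tg tg dd tg, which concatenate to the answer.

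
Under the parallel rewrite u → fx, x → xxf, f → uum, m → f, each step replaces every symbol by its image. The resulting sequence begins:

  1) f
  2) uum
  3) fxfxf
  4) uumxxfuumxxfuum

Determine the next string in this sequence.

Rewriting the 15 symbols of uumxxfuumxxfuum one by one yields fx fx f xxf xxf uum fx fx f xxf xxf uum fx fx f; concatenated:

fxfxfxxfxxfuumfxfxfxxfxxfuumfxfxf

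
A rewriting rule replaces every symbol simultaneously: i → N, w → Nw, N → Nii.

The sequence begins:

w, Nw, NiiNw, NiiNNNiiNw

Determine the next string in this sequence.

NiiNNNiiNiiNiiNNNiiNw

Expanding NiiNNNiiNw: N→Nii, i→N, i→N, N→Nii, N→Nii, N→Nii, i→N, i→N, N→Nii, w→Nw. Concatenated: Nii N N Nii Nii Nii N N Nii Nw.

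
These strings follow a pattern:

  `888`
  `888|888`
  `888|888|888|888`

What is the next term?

888|888|888|888|888|888|888|888

s(k+1) = s(k)·|·s(k) — each term doubles the last with '|' between the halves.
One more doubling of 888|888|888|888 gives the answer.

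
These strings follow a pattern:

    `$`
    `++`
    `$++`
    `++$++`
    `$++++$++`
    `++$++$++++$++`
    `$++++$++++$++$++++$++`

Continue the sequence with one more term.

++$++$++++$++$++++$++++$++$++++$++

This is a Fibonacci-style word recurrence s(k) = s(k−2)·s(k−1): e.g. $·++ = $++.
The next term joins ++$++$++++$++ and $++++$++++$++$++++$++.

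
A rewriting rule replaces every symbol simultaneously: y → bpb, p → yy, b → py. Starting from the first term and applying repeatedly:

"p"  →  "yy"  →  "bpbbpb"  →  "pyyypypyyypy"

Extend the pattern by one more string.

yybpbbpbbpbyybpbyybpbbpbbpbyybpb

Apply φ to pyyypypyyypy symbol by symbol: p→yy, y→bpb, y→bpb, y→bpb, p→yy, y→bpb, p→yy, y→bpb, y→bpb, y→bpb, p→yy, y→bpb; joined: yy bpb bpb bpb yy bpb yy bpb bpb bpb yy bpb.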